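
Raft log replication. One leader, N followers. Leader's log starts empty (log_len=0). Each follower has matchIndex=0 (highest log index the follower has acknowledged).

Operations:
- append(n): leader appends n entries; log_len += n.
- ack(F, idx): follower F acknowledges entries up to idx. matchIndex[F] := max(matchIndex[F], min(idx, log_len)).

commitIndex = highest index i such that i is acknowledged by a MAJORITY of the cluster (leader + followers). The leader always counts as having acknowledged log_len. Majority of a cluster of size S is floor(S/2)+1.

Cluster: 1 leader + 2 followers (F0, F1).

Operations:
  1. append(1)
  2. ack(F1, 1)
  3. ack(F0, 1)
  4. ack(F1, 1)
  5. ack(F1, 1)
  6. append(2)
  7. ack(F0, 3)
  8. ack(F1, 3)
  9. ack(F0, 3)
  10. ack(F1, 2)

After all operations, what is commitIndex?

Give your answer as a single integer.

Answer: 3

Derivation:
Op 1: append 1 -> log_len=1
Op 2: F1 acks idx 1 -> match: F0=0 F1=1; commitIndex=1
Op 3: F0 acks idx 1 -> match: F0=1 F1=1; commitIndex=1
Op 4: F1 acks idx 1 -> match: F0=1 F1=1; commitIndex=1
Op 5: F1 acks idx 1 -> match: F0=1 F1=1; commitIndex=1
Op 6: append 2 -> log_len=3
Op 7: F0 acks idx 3 -> match: F0=3 F1=1; commitIndex=3
Op 8: F1 acks idx 3 -> match: F0=3 F1=3; commitIndex=3
Op 9: F0 acks idx 3 -> match: F0=3 F1=3; commitIndex=3
Op 10: F1 acks idx 2 -> match: F0=3 F1=3; commitIndex=3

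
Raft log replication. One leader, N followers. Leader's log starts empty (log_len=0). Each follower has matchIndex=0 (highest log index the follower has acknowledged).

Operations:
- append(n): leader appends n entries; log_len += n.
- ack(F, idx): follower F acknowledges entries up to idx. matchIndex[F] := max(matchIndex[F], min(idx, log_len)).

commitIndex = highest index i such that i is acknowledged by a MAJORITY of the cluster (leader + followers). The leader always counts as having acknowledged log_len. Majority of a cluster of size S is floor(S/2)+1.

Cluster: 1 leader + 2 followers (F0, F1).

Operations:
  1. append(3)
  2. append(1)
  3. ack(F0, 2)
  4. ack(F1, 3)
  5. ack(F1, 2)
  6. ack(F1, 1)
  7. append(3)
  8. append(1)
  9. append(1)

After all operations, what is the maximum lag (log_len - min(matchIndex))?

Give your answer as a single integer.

Op 1: append 3 -> log_len=3
Op 2: append 1 -> log_len=4
Op 3: F0 acks idx 2 -> match: F0=2 F1=0; commitIndex=2
Op 4: F1 acks idx 3 -> match: F0=2 F1=3; commitIndex=3
Op 5: F1 acks idx 2 -> match: F0=2 F1=3; commitIndex=3
Op 6: F1 acks idx 1 -> match: F0=2 F1=3; commitIndex=3
Op 7: append 3 -> log_len=7
Op 8: append 1 -> log_len=8
Op 9: append 1 -> log_len=9

Answer: 7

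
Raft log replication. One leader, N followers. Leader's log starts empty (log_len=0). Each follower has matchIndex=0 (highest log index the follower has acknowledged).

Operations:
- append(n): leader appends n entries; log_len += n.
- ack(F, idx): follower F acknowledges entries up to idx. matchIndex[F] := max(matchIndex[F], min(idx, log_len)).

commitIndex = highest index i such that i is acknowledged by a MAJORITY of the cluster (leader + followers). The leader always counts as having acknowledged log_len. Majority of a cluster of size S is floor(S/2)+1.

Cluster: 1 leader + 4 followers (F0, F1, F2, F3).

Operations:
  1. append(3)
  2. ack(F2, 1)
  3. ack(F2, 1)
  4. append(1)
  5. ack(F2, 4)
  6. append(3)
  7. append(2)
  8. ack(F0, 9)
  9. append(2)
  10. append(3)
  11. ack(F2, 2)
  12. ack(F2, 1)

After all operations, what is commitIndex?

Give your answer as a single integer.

Answer: 4

Derivation:
Op 1: append 3 -> log_len=3
Op 2: F2 acks idx 1 -> match: F0=0 F1=0 F2=1 F3=0; commitIndex=0
Op 3: F2 acks idx 1 -> match: F0=0 F1=0 F2=1 F3=0; commitIndex=0
Op 4: append 1 -> log_len=4
Op 5: F2 acks idx 4 -> match: F0=0 F1=0 F2=4 F3=0; commitIndex=0
Op 6: append 3 -> log_len=7
Op 7: append 2 -> log_len=9
Op 8: F0 acks idx 9 -> match: F0=9 F1=0 F2=4 F3=0; commitIndex=4
Op 9: append 2 -> log_len=11
Op 10: append 3 -> log_len=14
Op 11: F2 acks idx 2 -> match: F0=9 F1=0 F2=4 F3=0; commitIndex=4
Op 12: F2 acks idx 1 -> match: F0=9 F1=0 F2=4 F3=0; commitIndex=4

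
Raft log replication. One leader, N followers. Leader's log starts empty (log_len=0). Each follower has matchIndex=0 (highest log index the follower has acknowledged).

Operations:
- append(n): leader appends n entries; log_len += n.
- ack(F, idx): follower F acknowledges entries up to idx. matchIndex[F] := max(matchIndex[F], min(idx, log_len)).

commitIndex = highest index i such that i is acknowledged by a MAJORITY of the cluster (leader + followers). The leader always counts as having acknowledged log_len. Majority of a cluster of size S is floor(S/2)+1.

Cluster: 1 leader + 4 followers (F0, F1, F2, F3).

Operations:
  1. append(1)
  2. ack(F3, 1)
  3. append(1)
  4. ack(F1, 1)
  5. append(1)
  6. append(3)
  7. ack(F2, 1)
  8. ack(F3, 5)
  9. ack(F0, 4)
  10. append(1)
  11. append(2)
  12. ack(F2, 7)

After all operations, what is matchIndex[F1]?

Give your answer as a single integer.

Answer: 1

Derivation:
Op 1: append 1 -> log_len=1
Op 2: F3 acks idx 1 -> match: F0=0 F1=0 F2=0 F3=1; commitIndex=0
Op 3: append 1 -> log_len=2
Op 4: F1 acks idx 1 -> match: F0=0 F1=1 F2=0 F3=1; commitIndex=1
Op 5: append 1 -> log_len=3
Op 6: append 3 -> log_len=6
Op 7: F2 acks idx 1 -> match: F0=0 F1=1 F2=1 F3=1; commitIndex=1
Op 8: F3 acks idx 5 -> match: F0=0 F1=1 F2=1 F3=5; commitIndex=1
Op 9: F0 acks idx 4 -> match: F0=4 F1=1 F2=1 F3=5; commitIndex=4
Op 10: append 1 -> log_len=7
Op 11: append 2 -> log_len=9
Op 12: F2 acks idx 7 -> match: F0=4 F1=1 F2=7 F3=5; commitIndex=5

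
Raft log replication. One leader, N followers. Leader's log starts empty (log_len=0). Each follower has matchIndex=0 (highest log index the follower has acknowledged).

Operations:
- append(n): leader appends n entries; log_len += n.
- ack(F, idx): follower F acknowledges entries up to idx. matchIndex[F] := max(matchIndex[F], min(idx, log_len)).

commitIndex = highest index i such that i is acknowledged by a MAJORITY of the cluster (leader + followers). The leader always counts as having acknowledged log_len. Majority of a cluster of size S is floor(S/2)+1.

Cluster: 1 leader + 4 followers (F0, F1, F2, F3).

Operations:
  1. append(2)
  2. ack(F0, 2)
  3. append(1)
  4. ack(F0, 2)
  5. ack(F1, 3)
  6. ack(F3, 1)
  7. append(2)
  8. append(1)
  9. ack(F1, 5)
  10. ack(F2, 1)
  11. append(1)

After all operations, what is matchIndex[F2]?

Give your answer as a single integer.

Op 1: append 2 -> log_len=2
Op 2: F0 acks idx 2 -> match: F0=2 F1=0 F2=0 F3=0; commitIndex=0
Op 3: append 1 -> log_len=3
Op 4: F0 acks idx 2 -> match: F0=2 F1=0 F2=0 F3=0; commitIndex=0
Op 5: F1 acks idx 3 -> match: F0=2 F1=3 F2=0 F3=0; commitIndex=2
Op 6: F3 acks idx 1 -> match: F0=2 F1=3 F2=0 F3=1; commitIndex=2
Op 7: append 2 -> log_len=5
Op 8: append 1 -> log_len=6
Op 9: F1 acks idx 5 -> match: F0=2 F1=5 F2=0 F3=1; commitIndex=2
Op 10: F2 acks idx 1 -> match: F0=2 F1=5 F2=1 F3=1; commitIndex=2
Op 11: append 1 -> log_len=7

Answer: 1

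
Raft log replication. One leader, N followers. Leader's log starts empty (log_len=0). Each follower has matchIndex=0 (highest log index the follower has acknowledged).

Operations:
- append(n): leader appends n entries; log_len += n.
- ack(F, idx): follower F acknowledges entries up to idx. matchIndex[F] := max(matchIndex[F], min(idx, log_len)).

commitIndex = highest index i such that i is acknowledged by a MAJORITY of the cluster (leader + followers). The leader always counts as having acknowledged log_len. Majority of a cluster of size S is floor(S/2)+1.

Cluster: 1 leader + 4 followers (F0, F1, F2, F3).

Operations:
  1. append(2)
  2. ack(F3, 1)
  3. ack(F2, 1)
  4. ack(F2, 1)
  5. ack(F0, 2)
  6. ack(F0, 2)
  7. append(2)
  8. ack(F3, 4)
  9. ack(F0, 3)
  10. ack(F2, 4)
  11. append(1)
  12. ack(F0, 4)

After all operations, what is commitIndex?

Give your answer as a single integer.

Answer: 4

Derivation:
Op 1: append 2 -> log_len=2
Op 2: F3 acks idx 1 -> match: F0=0 F1=0 F2=0 F3=1; commitIndex=0
Op 3: F2 acks idx 1 -> match: F0=0 F1=0 F2=1 F3=1; commitIndex=1
Op 4: F2 acks idx 1 -> match: F0=0 F1=0 F2=1 F3=1; commitIndex=1
Op 5: F0 acks idx 2 -> match: F0=2 F1=0 F2=1 F3=1; commitIndex=1
Op 6: F0 acks idx 2 -> match: F0=2 F1=0 F2=1 F3=1; commitIndex=1
Op 7: append 2 -> log_len=4
Op 8: F3 acks idx 4 -> match: F0=2 F1=0 F2=1 F3=4; commitIndex=2
Op 9: F0 acks idx 3 -> match: F0=3 F1=0 F2=1 F3=4; commitIndex=3
Op 10: F2 acks idx 4 -> match: F0=3 F1=0 F2=4 F3=4; commitIndex=4
Op 11: append 1 -> log_len=5
Op 12: F0 acks idx 4 -> match: F0=4 F1=0 F2=4 F3=4; commitIndex=4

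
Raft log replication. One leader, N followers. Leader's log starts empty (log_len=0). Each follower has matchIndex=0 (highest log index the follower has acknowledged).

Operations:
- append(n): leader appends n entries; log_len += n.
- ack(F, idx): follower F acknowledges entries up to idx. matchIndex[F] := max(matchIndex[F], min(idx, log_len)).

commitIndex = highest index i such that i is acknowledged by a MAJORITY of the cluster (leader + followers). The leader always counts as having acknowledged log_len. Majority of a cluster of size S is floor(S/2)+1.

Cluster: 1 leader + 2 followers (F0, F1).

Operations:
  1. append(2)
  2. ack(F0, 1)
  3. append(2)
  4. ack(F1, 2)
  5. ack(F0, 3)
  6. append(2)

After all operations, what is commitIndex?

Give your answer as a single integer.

Answer: 3

Derivation:
Op 1: append 2 -> log_len=2
Op 2: F0 acks idx 1 -> match: F0=1 F1=0; commitIndex=1
Op 3: append 2 -> log_len=4
Op 4: F1 acks idx 2 -> match: F0=1 F1=2; commitIndex=2
Op 5: F0 acks idx 3 -> match: F0=3 F1=2; commitIndex=3
Op 6: append 2 -> log_len=6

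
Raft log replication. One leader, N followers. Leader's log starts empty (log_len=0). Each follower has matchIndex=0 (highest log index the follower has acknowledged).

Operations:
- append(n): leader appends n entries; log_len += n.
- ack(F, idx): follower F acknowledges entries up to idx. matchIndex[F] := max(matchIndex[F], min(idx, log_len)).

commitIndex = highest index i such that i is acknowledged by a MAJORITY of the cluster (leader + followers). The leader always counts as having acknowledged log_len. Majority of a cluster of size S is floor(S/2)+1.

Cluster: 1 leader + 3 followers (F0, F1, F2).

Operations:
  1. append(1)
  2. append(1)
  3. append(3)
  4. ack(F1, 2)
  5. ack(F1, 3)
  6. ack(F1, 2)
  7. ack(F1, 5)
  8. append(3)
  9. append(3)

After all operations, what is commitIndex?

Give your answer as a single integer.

Op 1: append 1 -> log_len=1
Op 2: append 1 -> log_len=2
Op 3: append 3 -> log_len=5
Op 4: F1 acks idx 2 -> match: F0=0 F1=2 F2=0; commitIndex=0
Op 5: F1 acks idx 3 -> match: F0=0 F1=3 F2=0; commitIndex=0
Op 6: F1 acks idx 2 -> match: F0=0 F1=3 F2=0; commitIndex=0
Op 7: F1 acks idx 5 -> match: F0=0 F1=5 F2=0; commitIndex=0
Op 8: append 3 -> log_len=8
Op 9: append 3 -> log_len=11

Answer: 0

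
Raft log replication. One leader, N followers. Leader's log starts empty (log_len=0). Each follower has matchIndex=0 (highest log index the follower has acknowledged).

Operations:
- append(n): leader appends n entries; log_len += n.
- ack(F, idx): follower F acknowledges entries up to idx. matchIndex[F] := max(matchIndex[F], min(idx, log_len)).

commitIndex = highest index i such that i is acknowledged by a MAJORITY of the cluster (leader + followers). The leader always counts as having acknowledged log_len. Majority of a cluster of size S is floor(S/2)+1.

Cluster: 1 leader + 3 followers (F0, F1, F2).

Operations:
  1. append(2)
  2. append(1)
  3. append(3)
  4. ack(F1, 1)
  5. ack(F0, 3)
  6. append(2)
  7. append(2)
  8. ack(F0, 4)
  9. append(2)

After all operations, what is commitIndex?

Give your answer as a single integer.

Op 1: append 2 -> log_len=2
Op 2: append 1 -> log_len=3
Op 3: append 3 -> log_len=6
Op 4: F1 acks idx 1 -> match: F0=0 F1=1 F2=0; commitIndex=0
Op 5: F0 acks idx 3 -> match: F0=3 F1=1 F2=0; commitIndex=1
Op 6: append 2 -> log_len=8
Op 7: append 2 -> log_len=10
Op 8: F0 acks idx 4 -> match: F0=4 F1=1 F2=0; commitIndex=1
Op 9: append 2 -> log_len=12

Answer: 1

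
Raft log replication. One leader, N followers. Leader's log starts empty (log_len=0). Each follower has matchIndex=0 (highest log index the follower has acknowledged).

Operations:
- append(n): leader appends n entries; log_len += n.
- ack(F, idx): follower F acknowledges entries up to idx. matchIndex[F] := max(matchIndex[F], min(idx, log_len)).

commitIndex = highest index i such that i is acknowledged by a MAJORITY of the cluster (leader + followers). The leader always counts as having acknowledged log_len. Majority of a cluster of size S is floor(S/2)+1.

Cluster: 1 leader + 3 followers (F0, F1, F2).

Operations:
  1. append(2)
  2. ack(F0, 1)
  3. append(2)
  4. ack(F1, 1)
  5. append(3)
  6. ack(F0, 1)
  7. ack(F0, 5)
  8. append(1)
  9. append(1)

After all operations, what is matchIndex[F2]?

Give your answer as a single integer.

Op 1: append 2 -> log_len=2
Op 2: F0 acks idx 1 -> match: F0=1 F1=0 F2=0; commitIndex=0
Op 3: append 2 -> log_len=4
Op 4: F1 acks idx 1 -> match: F0=1 F1=1 F2=0; commitIndex=1
Op 5: append 3 -> log_len=7
Op 6: F0 acks idx 1 -> match: F0=1 F1=1 F2=0; commitIndex=1
Op 7: F0 acks idx 5 -> match: F0=5 F1=1 F2=0; commitIndex=1
Op 8: append 1 -> log_len=8
Op 9: append 1 -> log_len=9

Answer: 0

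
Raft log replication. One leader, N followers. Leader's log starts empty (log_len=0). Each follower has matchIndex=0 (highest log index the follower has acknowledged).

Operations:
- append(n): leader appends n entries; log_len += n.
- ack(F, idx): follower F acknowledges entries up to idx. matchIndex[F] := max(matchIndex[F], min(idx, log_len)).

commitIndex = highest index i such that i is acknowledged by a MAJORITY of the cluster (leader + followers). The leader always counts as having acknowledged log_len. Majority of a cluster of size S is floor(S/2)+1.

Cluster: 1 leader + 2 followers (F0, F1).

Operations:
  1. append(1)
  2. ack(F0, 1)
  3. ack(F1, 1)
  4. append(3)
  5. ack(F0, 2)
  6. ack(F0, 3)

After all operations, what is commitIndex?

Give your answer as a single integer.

Answer: 3

Derivation:
Op 1: append 1 -> log_len=1
Op 2: F0 acks idx 1 -> match: F0=1 F1=0; commitIndex=1
Op 3: F1 acks idx 1 -> match: F0=1 F1=1; commitIndex=1
Op 4: append 3 -> log_len=4
Op 5: F0 acks idx 2 -> match: F0=2 F1=1; commitIndex=2
Op 6: F0 acks idx 3 -> match: F0=3 F1=1; commitIndex=3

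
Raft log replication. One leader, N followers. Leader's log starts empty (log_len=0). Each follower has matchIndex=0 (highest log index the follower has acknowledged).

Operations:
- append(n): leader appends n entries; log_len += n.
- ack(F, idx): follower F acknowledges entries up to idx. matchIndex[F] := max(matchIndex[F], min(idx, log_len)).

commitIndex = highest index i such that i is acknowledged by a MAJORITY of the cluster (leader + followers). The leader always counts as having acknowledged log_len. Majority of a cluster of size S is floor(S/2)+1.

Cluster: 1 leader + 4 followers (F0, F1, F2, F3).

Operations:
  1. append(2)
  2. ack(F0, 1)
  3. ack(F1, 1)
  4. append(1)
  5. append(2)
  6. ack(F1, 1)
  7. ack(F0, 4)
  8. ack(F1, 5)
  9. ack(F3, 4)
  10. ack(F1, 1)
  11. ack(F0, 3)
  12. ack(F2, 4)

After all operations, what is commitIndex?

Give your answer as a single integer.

Op 1: append 2 -> log_len=2
Op 2: F0 acks idx 1 -> match: F0=1 F1=0 F2=0 F3=0; commitIndex=0
Op 3: F1 acks idx 1 -> match: F0=1 F1=1 F2=0 F3=0; commitIndex=1
Op 4: append 1 -> log_len=3
Op 5: append 2 -> log_len=5
Op 6: F1 acks idx 1 -> match: F0=1 F1=1 F2=0 F3=0; commitIndex=1
Op 7: F0 acks idx 4 -> match: F0=4 F1=1 F2=0 F3=0; commitIndex=1
Op 8: F1 acks idx 5 -> match: F0=4 F1=5 F2=0 F3=0; commitIndex=4
Op 9: F3 acks idx 4 -> match: F0=4 F1=5 F2=0 F3=4; commitIndex=4
Op 10: F1 acks idx 1 -> match: F0=4 F1=5 F2=0 F3=4; commitIndex=4
Op 11: F0 acks idx 3 -> match: F0=4 F1=5 F2=0 F3=4; commitIndex=4
Op 12: F2 acks idx 4 -> match: F0=4 F1=5 F2=4 F3=4; commitIndex=4

Answer: 4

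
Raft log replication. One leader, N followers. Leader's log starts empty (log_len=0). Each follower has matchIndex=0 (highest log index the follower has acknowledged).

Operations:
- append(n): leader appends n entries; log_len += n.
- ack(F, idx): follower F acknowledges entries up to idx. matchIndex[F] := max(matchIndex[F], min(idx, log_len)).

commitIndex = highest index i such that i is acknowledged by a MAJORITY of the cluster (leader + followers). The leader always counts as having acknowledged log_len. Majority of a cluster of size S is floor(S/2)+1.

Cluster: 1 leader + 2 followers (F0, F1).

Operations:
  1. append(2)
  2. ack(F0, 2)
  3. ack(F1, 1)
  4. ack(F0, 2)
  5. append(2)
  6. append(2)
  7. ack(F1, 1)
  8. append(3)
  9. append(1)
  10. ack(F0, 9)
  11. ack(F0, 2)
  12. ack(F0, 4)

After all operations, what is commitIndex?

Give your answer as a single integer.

Op 1: append 2 -> log_len=2
Op 2: F0 acks idx 2 -> match: F0=2 F1=0; commitIndex=2
Op 3: F1 acks idx 1 -> match: F0=2 F1=1; commitIndex=2
Op 4: F0 acks idx 2 -> match: F0=2 F1=1; commitIndex=2
Op 5: append 2 -> log_len=4
Op 6: append 2 -> log_len=6
Op 7: F1 acks idx 1 -> match: F0=2 F1=1; commitIndex=2
Op 8: append 3 -> log_len=9
Op 9: append 1 -> log_len=10
Op 10: F0 acks idx 9 -> match: F0=9 F1=1; commitIndex=9
Op 11: F0 acks idx 2 -> match: F0=9 F1=1; commitIndex=9
Op 12: F0 acks idx 4 -> match: F0=9 F1=1; commitIndex=9

Answer: 9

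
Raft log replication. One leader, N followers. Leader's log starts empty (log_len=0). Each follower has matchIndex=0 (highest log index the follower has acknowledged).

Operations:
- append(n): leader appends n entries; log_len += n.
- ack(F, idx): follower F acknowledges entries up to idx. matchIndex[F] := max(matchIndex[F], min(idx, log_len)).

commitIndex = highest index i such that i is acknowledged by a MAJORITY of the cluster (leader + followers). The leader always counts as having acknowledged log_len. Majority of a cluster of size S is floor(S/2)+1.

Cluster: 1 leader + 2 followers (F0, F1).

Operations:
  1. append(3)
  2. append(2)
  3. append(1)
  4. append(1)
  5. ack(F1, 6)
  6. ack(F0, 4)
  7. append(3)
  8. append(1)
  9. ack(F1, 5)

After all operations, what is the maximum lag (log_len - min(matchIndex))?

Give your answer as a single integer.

Answer: 7

Derivation:
Op 1: append 3 -> log_len=3
Op 2: append 2 -> log_len=5
Op 3: append 1 -> log_len=6
Op 4: append 1 -> log_len=7
Op 5: F1 acks idx 6 -> match: F0=0 F1=6; commitIndex=6
Op 6: F0 acks idx 4 -> match: F0=4 F1=6; commitIndex=6
Op 7: append 3 -> log_len=10
Op 8: append 1 -> log_len=11
Op 9: F1 acks idx 5 -> match: F0=4 F1=6; commitIndex=6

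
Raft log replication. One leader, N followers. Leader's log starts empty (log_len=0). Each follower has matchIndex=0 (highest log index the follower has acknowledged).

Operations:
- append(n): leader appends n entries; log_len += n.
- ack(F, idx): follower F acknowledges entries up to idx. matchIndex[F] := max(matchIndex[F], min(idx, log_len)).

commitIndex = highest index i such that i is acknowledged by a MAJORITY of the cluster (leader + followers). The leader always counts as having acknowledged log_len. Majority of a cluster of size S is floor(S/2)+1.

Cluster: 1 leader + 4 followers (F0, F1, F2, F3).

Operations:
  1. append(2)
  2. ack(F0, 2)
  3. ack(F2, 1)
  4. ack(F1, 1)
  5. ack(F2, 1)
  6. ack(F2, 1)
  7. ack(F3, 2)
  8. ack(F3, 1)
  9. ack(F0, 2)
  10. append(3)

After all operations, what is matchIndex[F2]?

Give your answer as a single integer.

Op 1: append 2 -> log_len=2
Op 2: F0 acks idx 2 -> match: F0=2 F1=0 F2=0 F3=0; commitIndex=0
Op 3: F2 acks idx 1 -> match: F0=2 F1=0 F2=1 F3=0; commitIndex=1
Op 4: F1 acks idx 1 -> match: F0=2 F1=1 F2=1 F3=0; commitIndex=1
Op 5: F2 acks idx 1 -> match: F0=2 F1=1 F2=1 F3=0; commitIndex=1
Op 6: F2 acks idx 1 -> match: F0=2 F1=1 F2=1 F3=0; commitIndex=1
Op 7: F3 acks idx 2 -> match: F0=2 F1=1 F2=1 F3=2; commitIndex=2
Op 8: F3 acks idx 1 -> match: F0=2 F1=1 F2=1 F3=2; commitIndex=2
Op 9: F0 acks idx 2 -> match: F0=2 F1=1 F2=1 F3=2; commitIndex=2
Op 10: append 3 -> log_len=5

Answer: 1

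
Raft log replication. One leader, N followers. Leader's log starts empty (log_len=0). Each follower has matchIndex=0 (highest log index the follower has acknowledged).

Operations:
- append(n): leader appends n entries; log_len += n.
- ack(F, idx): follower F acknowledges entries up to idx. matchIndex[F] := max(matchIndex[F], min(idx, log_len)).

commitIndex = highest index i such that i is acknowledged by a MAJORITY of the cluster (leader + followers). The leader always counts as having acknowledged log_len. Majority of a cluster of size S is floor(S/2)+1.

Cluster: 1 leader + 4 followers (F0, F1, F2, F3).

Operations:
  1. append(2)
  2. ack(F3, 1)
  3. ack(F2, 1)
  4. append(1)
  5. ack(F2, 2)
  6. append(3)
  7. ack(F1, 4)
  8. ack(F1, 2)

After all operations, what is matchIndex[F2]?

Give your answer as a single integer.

Answer: 2

Derivation:
Op 1: append 2 -> log_len=2
Op 2: F3 acks idx 1 -> match: F0=0 F1=0 F2=0 F3=1; commitIndex=0
Op 3: F2 acks idx 1 -> match: F0=0 F1=0 F2=1 F3=1; commitIndex=1
Op 4: append 1 -> log_len=3
Op 5: F2 acks idx 2 -> match: F0=0 F1=0 F2=2 F3=1; commitIndex=1
Op 6: append 3 -> log_len=6
Op 7: F1 acks idx 4 -> match: F0=0 F1=4 F2=2 F3=1; commitIndex=2
Op 8: F1 acks idx 2 -> match: F0=0 F1=4 F2=2 F3=1; commitIndex=2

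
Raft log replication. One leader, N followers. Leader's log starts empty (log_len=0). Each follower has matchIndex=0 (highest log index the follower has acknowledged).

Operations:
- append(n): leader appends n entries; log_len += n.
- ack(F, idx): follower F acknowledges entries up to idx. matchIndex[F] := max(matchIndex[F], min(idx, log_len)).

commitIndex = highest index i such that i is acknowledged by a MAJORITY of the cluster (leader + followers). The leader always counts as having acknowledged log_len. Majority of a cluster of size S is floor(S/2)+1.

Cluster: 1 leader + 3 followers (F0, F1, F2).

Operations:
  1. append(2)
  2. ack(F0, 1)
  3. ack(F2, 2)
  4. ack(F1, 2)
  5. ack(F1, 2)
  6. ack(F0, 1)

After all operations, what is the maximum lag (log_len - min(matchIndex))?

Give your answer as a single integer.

Op 1: append 2 -> log_len=2
Op 2: F0 acks idx 1 -> match: F0=1 F1=0 F2=0; commitIndex=0
Op 3: F2 acks idx 2 -> match: F0=1 F1=0 F2=2; commitIndex=1
Op 4: F1 acks idx 2 -> match: F0=1 F1=2 F2=2; commitIndex=2
Op 5: F1 acks idx 2 -> match: F0=1 F1=2 F2=2; commitIndex=2
Op 6: F0 acks idx 1 -> match: F0=1 F1=2 F2=2; commitIndex=2

Answer: 1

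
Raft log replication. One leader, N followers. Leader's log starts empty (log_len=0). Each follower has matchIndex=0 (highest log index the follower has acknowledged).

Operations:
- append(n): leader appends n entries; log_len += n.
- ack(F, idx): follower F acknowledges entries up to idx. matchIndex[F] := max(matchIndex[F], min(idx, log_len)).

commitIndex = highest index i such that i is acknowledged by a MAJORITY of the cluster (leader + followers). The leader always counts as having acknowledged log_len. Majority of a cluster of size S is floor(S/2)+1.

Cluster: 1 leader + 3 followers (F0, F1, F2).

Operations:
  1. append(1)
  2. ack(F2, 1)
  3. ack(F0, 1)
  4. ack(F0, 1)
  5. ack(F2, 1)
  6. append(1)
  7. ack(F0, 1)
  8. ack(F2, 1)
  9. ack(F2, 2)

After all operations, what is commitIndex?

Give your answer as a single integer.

Op 1: append 1 -> log_len=1
Op 2: F2 acks idx 1 -> match: F0=0 F1=0 F2=1; commitIndex=0
Op 3: F0 acks idx 1 -> match: F0=1 F1=0 F2=1; commitIndex=1
Op 4: F0 acks idx 1 -> match: F0=1 F1=0 F2=1; commitIndex=1
Op 5: F2 acks idx 1 -> match: F0=1 F1=0 F2=1; commitIndex=1
Op 6: append 1 -> log_len=2
Op 7: F0 acks idx 1 -> match: F0=1 F1=0 F2=1; commitIndex=1
Op 8: F2 acks idx 1 -> match: F0=1 F1=0 F2=1; commitIndex=1
Op 9: F2 acks idx 2 -> match: F0=1 F1=0 F2=2; commitIndex=1

Answer: 1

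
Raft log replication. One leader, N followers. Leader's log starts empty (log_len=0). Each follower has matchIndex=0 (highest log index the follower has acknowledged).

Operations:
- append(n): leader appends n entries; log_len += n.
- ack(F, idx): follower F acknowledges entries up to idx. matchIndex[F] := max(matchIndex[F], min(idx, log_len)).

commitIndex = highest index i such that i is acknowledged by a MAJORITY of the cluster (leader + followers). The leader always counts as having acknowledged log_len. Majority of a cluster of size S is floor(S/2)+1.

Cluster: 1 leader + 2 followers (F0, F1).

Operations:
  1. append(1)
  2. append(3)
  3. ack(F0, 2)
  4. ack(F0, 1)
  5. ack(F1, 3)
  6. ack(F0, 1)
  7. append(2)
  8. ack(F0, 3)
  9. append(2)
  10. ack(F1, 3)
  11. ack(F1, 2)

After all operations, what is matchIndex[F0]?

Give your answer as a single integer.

Op 1: append 1 -> log_len=1
Op 2: append 3 -> log_len=4
Op 3: F0 acks idx 2 -> match: F0=2 F1=0; commitIndex=2
Op 4: F0 acks idx 1 -> match: F0=2 F1=0; commitIndex=2
Op 5: F1 acks idx 3 -> match: F0=2 F1=3; commitIndex=3
Op 6: F0 acks idx 1 -> match: F0=2 F1=3; commitIndex=3
Op 7: append 2 -> log_len=6
Op 8: F0 acks idx 3 -> match: F0=3 F1=3; commitIndex=3
Op 9: append 2 -> log_len=8
Op 10: F1 acks idx 3 -> match: F0=3 F1=3; commitIndex=3
Op 11: F1 acks idx 2 -> match: F0=3 F1=3; commitIndex=3

Answer: 3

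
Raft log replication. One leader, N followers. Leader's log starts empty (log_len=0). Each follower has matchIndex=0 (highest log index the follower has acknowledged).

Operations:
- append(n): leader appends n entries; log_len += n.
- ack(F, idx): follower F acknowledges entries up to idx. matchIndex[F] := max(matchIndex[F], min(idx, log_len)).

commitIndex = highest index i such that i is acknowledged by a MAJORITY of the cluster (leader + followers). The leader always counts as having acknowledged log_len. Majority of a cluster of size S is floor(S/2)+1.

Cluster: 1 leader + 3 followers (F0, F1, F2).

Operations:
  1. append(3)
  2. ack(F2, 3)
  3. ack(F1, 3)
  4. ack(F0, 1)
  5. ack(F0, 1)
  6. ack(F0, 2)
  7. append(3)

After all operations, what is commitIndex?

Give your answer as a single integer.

Answer: 3

Derivation:
Op 1: append 3 -> log_len=3
Op 2: F2 acks idx 3 -> match: F0=0 F1=0 F2=3; commitIndex=0
Op 3: F1 acks idx 3 -> match: F0=0 F1=3 F2=3; commitIndex=3
Op 4: F0 acks idx 1 -> match: F0=1 F1=3 F2=3; commitIndex=3
Op 5: F0 acks idx 1 -> match: F0=1 F1=3 F2=3; commitIndex=3
Op 6: F0 acks idx 2 -> match: F0=2 F1=3 F2=3; commitIndex=3
Op 7: append 3 -> log_len=6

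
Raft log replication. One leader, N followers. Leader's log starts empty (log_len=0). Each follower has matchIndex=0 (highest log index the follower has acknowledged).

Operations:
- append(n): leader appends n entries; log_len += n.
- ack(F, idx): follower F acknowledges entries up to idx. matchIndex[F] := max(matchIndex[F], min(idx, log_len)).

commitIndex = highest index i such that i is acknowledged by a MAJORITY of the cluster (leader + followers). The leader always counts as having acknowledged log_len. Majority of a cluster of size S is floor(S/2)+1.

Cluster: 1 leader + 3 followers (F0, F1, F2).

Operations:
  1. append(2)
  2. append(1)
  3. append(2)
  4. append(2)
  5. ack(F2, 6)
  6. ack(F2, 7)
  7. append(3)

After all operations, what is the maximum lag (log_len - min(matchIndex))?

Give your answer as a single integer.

Op 1: append 2 -> log_len=2
Op 2: append 1 -> log_len=3
Op 3: append 2 -> log_len=5
Op 4: append 2 -> log_len=7
Op 5: F2 acks idx 6 -> match: F0=0 F1=0 F2=6; commitIndex=0
Op 6: F2 acks idx 7 -> match: F0=0 F1=0 F2=7; commitIndex=0
Op 7: append 3 -> log_len=10

Answer: 10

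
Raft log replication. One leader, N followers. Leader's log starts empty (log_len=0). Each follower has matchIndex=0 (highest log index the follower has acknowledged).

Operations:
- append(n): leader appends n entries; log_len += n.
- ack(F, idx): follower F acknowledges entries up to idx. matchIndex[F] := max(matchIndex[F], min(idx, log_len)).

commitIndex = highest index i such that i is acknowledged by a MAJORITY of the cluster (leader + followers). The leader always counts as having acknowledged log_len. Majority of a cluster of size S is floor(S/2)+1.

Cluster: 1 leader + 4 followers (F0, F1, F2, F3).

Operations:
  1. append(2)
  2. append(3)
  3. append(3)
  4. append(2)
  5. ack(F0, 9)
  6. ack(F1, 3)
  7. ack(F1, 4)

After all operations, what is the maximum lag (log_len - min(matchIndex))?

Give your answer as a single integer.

Answer: 10

Derivation:
Op 1: append 2 -> log_len=2
Op 2: append 3 -> log_len=5
Op 3: append 3 -> log_len=8
Op 4: append 2 -> log_len=10
Op 5: F0 acks idx 9 -> match: F0=9 F1=0 F2=0 F3=0; commitIndex=0
Op 6: F1 acks idx 3 -> match: F0=9 F1=3 F2=0 F3=0; commitIndex=3
Op 7: F1 acks idx 4 -> match: F0=9 F1=4 F2=0 F3=0; commitIndex=4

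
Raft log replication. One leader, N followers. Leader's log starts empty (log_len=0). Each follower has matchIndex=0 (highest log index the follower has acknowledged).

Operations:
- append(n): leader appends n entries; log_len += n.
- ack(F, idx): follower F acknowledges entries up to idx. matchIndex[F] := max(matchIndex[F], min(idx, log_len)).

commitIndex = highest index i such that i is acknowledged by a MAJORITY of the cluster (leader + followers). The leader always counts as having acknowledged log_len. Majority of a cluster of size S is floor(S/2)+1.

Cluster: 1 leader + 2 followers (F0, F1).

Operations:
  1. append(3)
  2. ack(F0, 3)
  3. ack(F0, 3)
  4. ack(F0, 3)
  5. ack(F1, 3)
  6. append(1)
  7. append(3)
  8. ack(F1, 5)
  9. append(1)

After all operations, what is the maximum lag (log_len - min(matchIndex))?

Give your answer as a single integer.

Answer: 5

Derivation:
Op 1: append 3 -> log_len=3
Op 2: F0 acks idx 3 -> match: F0=3 F1=0; commitIndex=3
Op 3: F0 acks idx 3 -> match: F0=3 F1=0; commitIndex=3
Op 4: F0 acks idx 3 -> match: F0=3 F1=0; commitIndex=3
Op 5: F1 acks idx 3 -> match: F0=3 F1=3; commitIndex=3
Op 6: append 1 -> log_len=4
Op 7: append 3 -> log_len=7
Op 8: F1 acks idx 5 -> match: F0=3 F1=5; commitIndex=5
Op 9: append 1 -> log_len=8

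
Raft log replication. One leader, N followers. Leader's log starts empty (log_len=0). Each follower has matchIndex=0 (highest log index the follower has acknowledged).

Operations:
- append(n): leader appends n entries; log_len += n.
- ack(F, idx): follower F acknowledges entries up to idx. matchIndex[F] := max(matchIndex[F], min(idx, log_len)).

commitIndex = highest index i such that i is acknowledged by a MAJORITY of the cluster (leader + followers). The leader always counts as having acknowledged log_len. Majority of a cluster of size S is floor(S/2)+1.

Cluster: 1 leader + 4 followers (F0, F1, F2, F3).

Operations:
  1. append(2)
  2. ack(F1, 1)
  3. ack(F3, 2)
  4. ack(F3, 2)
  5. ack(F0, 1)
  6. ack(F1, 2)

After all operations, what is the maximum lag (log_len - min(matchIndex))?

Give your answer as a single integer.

Answer: 2

Derivation:
Op 1: append 2 -> log_len=2
Op 2: F1 acks idx 1 -> match: F0=0 F1=1 F2=0 F3=0; commitIndex=0
Op 3: F3 acks idx 2 -> match: F0=0 F1=1 F2=0 F3=2; commitIndex=1
Op 4: F3 acks idx 2 -> match: F0=0 F1=1 F2=0 F3=2; commitIndex=1
Op 5: F0 acks idx 1 -> match: F0=1 F1=1 F2=0 F3=2; commitIndex=1
Op 6: F1 acks idx 2 -> match: F0=1 F1=2 F2=0 F3=2; commitIndex=2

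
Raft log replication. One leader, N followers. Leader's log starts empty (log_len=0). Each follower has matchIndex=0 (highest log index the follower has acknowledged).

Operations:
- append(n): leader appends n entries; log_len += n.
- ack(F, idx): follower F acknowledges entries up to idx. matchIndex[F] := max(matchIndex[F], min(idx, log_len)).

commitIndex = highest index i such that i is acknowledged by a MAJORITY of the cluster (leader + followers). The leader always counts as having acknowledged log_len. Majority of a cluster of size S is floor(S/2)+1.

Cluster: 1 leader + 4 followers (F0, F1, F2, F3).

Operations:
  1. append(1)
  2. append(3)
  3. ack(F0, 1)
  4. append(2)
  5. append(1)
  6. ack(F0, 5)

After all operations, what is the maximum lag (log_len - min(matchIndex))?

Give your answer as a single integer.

Op 1: append 1 -> log_len=1
Op 2: append 3 -> log_len=4
Op 3: F0 acks idx 1 -> match: F0=1 F1=0 F2=0 F3=0; commitIndex=0
Op 4: append 2 -> log_len=6
Op 5: append 1 -> log_len=7
Op 6: F0 acks idx 5 -> match: F0=5 F1=0 F2=0 F3=0; commitIndex=0

Answer: 7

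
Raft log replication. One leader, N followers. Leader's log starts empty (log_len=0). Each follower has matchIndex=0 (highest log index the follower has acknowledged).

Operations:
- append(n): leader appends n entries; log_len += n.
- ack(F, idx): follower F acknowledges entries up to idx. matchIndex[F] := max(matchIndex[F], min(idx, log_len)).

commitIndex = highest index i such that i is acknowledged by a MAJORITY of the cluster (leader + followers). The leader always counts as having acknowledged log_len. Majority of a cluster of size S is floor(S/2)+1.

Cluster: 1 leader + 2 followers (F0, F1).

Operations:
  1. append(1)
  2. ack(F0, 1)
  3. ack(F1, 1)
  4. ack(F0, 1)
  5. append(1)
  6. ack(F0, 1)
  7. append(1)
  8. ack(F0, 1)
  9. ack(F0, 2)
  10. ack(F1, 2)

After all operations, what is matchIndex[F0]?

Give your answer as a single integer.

Op 1: append 1 -> log_len=1
Op 2: F0 acks idx 1 -> match: F0=1 F1=0; commitIndex=1
Op 3: F1 acks idx 1 -> match: F0=1 F1=1; commitIndex=1
Op 4: F0 acks idx 1 -> match: F0=1 F1=1; commitIndex=1
Op 5: append 1 -> log_len=2
Op 6: F0 acks idx 1 -> match: F0=1 F1=1; commitIndex=1
Op 7: append 1 -> log_len=3
Op 8: F0 acks idx 1 -> match: F0=1 F1=1; commitIndex=1
Op 9: F0 acks idx 2 -> match: F0=2 F1=1; commitIndex=2
Op 10: F1 acks idx 2 -> match: F0=2 F1=2; commitIndex=2

Answer: 2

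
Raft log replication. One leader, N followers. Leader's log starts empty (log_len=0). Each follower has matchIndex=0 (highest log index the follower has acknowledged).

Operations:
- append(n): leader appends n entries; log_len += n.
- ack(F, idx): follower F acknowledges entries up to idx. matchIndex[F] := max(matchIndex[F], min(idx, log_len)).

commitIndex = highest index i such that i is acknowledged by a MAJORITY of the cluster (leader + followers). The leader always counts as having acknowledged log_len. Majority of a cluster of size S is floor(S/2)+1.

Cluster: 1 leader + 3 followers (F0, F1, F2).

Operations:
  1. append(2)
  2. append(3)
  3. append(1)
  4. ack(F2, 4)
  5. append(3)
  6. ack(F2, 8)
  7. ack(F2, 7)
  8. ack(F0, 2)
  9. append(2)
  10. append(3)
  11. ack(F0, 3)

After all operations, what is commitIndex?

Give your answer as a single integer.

Op 1: append 2 -> log_len=2
Op 2: append 3 -> log_len=5
Op 3: append 1 -> log_len=6
Op 4: F2 acks idx 4 -> match: F0=0 F1=0 F2=4; commitIndex=0
Op 5: append 3 -> log_len=9
Op 6: F2 acks idx 8 -> match: F0=0 F1=0 F2=8; commitIndex=0
Op 7: F2 acks idx 7 -> match: F0=0 F1=0 F2=8; commitIndex=0
Op 8: F0 acks idx 2 -> match: F0=2 F1=0 F2=8; commitIndex=2
Op 9: append 2 -> log_len=11
Op 10: append 3 -> log_len=14
Op 11: F0 acks idx 3 -> match: F0=3 F1=0 F2=8; commitIndex=3

Answer: 3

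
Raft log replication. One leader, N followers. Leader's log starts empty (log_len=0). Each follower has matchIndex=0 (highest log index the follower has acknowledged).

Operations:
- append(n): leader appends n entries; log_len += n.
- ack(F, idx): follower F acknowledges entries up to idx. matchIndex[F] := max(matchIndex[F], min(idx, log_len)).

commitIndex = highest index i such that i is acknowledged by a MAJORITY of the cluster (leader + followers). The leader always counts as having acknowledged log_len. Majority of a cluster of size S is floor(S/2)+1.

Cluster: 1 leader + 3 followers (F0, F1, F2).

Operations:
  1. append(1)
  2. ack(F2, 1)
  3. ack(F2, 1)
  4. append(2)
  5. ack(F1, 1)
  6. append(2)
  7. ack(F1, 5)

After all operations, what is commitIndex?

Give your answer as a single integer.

Answer: 1

Derivation:
Op 1: append 1 -> log_len=1
Op 2: F2 acks idx 1 -> match: F0=0 F1=0 F2=1; commitIndex=0
Op 3: F2 acks idx 1 -> match: F0=0 F1=0 F2=1; commitIndex=0
Op 4: append 2 -> log_len=3
Op 5: F1 acks idx 1 -> match: F0=0 F1=1 F2=1; commitIndex=1
Op 6: append 2 -> log_len=5
Op 7: F1 acks idx 5 -> match: F0=0 F1=5 F2=1; commitIndex=1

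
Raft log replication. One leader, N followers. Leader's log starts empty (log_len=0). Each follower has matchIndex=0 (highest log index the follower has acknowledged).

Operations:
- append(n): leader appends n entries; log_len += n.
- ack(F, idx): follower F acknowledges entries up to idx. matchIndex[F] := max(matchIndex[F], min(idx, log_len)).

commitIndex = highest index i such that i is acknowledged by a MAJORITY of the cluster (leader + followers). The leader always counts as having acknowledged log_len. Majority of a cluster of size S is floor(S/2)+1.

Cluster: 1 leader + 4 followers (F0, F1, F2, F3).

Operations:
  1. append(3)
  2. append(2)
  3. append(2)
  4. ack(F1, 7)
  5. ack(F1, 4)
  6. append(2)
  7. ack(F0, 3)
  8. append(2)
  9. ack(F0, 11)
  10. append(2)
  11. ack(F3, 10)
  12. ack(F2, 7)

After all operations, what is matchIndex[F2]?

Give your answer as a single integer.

Op 1: append 3 -> log_len=3
Op 2: append 2 -> log_len=5
Op 3: append 2 -> log_len=7
Op 4: F1 acks idx 7 -> match: F0=0 F1=7 F2=0 F3=0; commitIndex=0
Op 5: F1 acks idx 4 -> match: F0=0 F1=7 F2=0 F3=0; commitIndex=0
Op 6: append 2 -> log_len=9
Op 7: F0 acks idx 3 -> match: F0=3 F1=7 F2=0 F3=0; commitIndex=3
Op 8: append 2 -> log_len=11
Op 9: F0 acks idx 11 -> match: F0=11 F1=7 F2=0 F3=0; commitIndex=7
Op 10: append 2 -> log_len=13
Op 11: F3 acks idx 10 -> match: F0=11 F1=7 F2=0 F3=10; commitIndex=10
Op 12: F2 acks idx 7 -> match: F0=11 F1=7 F2=7 F3=10; commitIndex=10

Answer: 7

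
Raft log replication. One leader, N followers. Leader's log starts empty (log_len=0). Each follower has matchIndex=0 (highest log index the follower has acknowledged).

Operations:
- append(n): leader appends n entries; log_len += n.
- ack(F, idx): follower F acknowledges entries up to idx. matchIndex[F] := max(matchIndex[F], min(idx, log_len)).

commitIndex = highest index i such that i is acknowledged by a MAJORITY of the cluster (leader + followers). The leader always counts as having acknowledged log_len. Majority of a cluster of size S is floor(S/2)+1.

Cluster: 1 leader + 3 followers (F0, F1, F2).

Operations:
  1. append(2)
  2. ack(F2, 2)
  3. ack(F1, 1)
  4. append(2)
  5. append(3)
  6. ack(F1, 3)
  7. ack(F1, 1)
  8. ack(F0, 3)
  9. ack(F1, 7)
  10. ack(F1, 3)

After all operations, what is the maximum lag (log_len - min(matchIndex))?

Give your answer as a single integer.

Op 1: append 2 -> log_len=2
Op 2: F2 acks idx 2 -> match: F0=0 F1=0 F2=2; commitIndex=0
Op 3: F1 acks idx 1 -> match: F0=0 F1=1 F2=2; commitIndex=1
Op 4: append 2 -> log_len=4
Op 5: append 3 -> log_len=7
Op 6: F1 acks idx 3 -> match: F0=0 F1=3 F2=2; commitIndex=2
Op 7: F1 acks idx 1 -> match: F0=0 F1=3 F2=2; commitIndex=2
Op 8: F0 acks idx 3 -> match: F0=3 F1=3 F2=2; commitIndex=3
Op 9: F1 acks idx 7 -> match: F0=3 F1=7 F2=2; commitIndex=3
Op 10: F1 acks idx 3 -> match: F0=3 F1=7 F2=2; commitIndex=3

Answer: 5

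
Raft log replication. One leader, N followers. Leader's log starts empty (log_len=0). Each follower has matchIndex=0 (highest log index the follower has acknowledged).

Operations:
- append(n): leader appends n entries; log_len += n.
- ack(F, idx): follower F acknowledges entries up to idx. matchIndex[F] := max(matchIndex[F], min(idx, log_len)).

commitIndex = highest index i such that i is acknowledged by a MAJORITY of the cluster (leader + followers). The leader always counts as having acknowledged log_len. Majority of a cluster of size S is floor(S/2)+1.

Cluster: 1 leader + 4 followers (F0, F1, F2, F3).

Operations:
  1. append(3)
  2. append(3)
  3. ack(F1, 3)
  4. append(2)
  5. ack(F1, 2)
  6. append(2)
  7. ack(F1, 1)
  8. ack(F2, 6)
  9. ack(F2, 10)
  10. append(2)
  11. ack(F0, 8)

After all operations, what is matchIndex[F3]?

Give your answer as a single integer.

Answer: 0

Derivation:
Op 1: append 3 -> log_len=3
Op 2: append 3 -> log_len=6
Op 3: F1 acks idx 3 -> match: F0=0 F1=3 F2=0 F3=0; commitIndex=0
Op 4: append 2 -> log_len=8
Op 5: F1 acks idx 2 -> match: F0=0 F1=3 F2=0 F3=0; commitIndex=0
Op 6: append 2 -> log_len=10
Op 7: F1 acks idx 1 -> match: F0=0 F1=3 F2=0 F3=0; commitIndex=0
Op 8: F2 acks idx 6 -> match: F0=0 F1=3 F2=6 F3=0; commitIndex=3
Op 9: F2 acks idx 10 -> match: F0=0 F1=3 F2=10 F3=0; commitIndex=3
Op 10: append 2 -> log_len=12
Op 11: F0 acks idx 8 -> match: F0=8 F1=3 F2=10 F3=0; commitIndex=8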